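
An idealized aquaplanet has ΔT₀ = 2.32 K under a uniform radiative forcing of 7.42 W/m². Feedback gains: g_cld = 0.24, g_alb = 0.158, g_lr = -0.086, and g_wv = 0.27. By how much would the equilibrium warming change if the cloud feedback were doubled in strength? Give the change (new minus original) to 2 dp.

Original: g = 0.582, ΔT = 2.32/(1−0.582) = 5.5502 K.
With doubled cloud: g' = 0.822, ΔT' = 2.32/(1−0.822) = 13.0337 K.
Change = 13.0337 − 5.5502 = 7.48 K.

7.48 K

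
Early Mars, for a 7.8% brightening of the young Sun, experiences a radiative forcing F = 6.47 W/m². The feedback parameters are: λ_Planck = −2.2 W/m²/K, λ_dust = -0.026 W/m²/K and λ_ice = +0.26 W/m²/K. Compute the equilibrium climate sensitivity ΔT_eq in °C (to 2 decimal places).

3.29 °C

Net feedback parameter λ = (−2.2) + (-0.026) + (+0.26) = -1.966 W/m²/K.
ΔT = −F/λ = −6.47/(-1.966) = 3.29 °C.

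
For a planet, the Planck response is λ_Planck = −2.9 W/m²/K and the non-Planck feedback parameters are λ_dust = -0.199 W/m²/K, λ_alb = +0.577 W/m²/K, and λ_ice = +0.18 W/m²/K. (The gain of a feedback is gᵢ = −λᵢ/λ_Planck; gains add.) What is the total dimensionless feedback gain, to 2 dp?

0.19

Convert to gains: g_dust = -0.199/2.9 = -0.06862; g_alb = 0.577/2.9 = 0.199; g_ice = 0.18/2.9 = 0.06207.
Total gain g = 0.19245.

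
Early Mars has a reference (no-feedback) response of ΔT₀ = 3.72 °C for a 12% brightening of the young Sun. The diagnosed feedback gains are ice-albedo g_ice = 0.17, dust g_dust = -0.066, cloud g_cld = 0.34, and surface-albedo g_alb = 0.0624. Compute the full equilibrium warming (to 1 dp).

7.5 °C

Total gain g = 0.17 − 0.066 + 0.34 + 0.0624 = 0.5064.
Amplification A = 1/(1 − 0.5064) = 2.026.
ΔT = 3.72 × 2.026 = 7.5 °C.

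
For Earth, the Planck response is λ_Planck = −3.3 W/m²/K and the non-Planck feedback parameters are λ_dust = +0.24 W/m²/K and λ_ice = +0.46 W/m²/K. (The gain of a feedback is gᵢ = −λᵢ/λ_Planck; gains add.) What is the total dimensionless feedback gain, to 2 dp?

0.21

Convert to gains: g_dust = 0.24/3.3 = 0.07273; g_ice = 0.46/3.3 = 0.1394.
Total gain g = 0.21213.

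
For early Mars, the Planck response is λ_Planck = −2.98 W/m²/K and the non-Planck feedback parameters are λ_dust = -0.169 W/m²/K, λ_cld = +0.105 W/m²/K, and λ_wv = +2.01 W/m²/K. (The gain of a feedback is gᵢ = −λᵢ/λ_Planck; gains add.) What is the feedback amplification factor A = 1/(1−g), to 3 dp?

2.882

Convert to gains: g_dust = -0.169/2.98 = -0.05671; g_cld = 0.105/2.98 = 0.03523; g_wv = 2.01/2.98 = 0.6745.
Total gain g = 0.65302.
A = 1/(1 − 0.65302) = 2.882.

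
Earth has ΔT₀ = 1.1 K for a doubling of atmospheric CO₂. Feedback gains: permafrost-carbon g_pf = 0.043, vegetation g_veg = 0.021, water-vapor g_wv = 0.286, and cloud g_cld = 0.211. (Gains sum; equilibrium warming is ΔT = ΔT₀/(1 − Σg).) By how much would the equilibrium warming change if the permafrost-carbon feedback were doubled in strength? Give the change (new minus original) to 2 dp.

Original: g = 0.561, ΔT = 1.1/(1−0.561) = 2.5057 K.
With doubled permafrost-carbon: g' = 0.604, ΔT' = 1.1/(1−0.604) = 2.7778 K.
Change = 2.7778 − 2.5057 = 0.27 K.

0.27 K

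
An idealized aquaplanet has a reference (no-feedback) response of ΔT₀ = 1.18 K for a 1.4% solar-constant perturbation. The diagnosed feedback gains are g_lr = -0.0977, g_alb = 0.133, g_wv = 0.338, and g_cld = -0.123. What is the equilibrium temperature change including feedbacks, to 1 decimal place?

1.6 K

Total gain g = -0.0977 + 0.133 + 0.338 − 0.123 = 0.2503.
Amplification A = 1/(1 − 0.2503) = 1.334.
ΔT = 1.18 × 1.334 = 1.6 K.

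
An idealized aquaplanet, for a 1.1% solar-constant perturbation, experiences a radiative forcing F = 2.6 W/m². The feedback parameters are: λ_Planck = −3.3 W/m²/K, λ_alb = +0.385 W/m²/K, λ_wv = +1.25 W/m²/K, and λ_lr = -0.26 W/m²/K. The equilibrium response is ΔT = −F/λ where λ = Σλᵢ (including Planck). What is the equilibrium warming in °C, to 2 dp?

Net feedback parameter λ = (−3.3) + (+0.385) + (+1.25) + (-0.26) = -1.925 W/m²/K.
ΔT = −F/λ = −2.6/(-1.925) = 1.35 °C.

1.35 °C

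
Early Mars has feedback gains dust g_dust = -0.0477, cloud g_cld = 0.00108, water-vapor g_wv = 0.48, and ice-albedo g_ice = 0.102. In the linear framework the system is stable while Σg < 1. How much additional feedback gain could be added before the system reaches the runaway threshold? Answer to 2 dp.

Current total gain = -0.0477 + 0.00108 + 0.48 + 0.102 = 0.53538.
Margin to runaway = 1 − 0.53538 = 0.46.

0.46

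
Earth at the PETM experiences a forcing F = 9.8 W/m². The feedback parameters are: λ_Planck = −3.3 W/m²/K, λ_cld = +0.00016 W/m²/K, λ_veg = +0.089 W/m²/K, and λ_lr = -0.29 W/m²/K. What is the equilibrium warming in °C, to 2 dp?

2.80 °C

Net feedback parameter λ = (−3.3) + (+0.00016) + (+0.089) + (-0.29) = -3.50084 W/m²/K.
ΔT = −F/λ = −9.8/(-3.50084) = 2.80 °C.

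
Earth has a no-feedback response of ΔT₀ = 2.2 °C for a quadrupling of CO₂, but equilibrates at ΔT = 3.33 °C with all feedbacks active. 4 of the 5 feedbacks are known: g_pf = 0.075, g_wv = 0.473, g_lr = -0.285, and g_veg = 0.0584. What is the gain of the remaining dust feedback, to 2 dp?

0.02

Amplification A = ΔT/ΔT₀ = 3.33/2.2 = 1.514.
Total gain g = 1 − 1/A = 1 − 1/1.514 = 0.3395.
Known gains sum to 0.075 + 0.473 − 0.285 + 0.0584 = 0.3214.
g_dust = 0.3395 − 0.3214 = 0.02.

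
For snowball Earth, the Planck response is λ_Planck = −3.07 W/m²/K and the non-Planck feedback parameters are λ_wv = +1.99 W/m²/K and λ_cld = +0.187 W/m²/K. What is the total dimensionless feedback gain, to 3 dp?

Convert to gains: g_wv = 1.99/3.07 = 0.6482; g_cld = 0.187/3.07 = 0.06091.
Total gain g = 0.70911.

0.709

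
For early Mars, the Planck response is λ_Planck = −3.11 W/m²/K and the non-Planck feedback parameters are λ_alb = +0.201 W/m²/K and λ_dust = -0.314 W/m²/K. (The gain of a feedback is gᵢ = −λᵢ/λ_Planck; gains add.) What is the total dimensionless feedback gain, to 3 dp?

-0.036

Convert to gains: g_alb = 0.201/3.11 = 0.06463; g_dust = -0.314/3.11 = -0.101.
Total gain g = -0.03637.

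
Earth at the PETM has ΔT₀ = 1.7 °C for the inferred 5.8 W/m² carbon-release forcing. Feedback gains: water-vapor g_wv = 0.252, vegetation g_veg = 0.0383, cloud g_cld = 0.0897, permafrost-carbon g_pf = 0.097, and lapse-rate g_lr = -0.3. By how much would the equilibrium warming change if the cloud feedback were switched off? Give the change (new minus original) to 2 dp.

Original: g = 0.177, ΔT = 1.7/(1−0.177) = 2.0656 °C.
Without cloud: g' = 0.0873, ΔT' = 1.7/(1−0.0873) = 1.8626 °C.
Change = 1.8626 − 2.0656 = -0.20 °C.

-0.20 °C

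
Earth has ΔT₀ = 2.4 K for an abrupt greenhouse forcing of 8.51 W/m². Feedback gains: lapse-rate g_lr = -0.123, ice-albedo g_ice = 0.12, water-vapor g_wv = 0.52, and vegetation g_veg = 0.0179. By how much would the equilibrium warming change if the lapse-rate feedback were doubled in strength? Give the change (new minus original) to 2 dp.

-1.08 K

Original: g = 0.5349, ΔT = 2.4/(1−0.5349) = 5.1602 K.
With doubled lapse-rate: g' = 0.4119, ΔT' = 2.4/(1−0.4119) = 4.0809 K.
Change = 4.0809 − 5.1602 = -1.08 K.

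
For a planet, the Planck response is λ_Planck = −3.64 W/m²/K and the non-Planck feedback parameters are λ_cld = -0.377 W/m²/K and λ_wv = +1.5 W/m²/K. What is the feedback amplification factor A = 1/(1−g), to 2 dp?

1.45

Convert to gains: g_cld = -0.377/3.64 = -0.1036; g_wv = 1.5/3.64 = 0.4121.
Total gain g = 0.3085.
A = 1/(1 − 0.3085) = 1.45.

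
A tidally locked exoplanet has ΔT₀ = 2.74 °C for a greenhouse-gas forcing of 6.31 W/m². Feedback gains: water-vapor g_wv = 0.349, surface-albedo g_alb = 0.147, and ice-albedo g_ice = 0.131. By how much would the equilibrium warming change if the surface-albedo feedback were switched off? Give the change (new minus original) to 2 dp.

-2.08 °C

Original: g = 0.627, ΔT = 2.74/(1−0.627) = 7.3458 °C.
Without surface-albedo: g' = 0.48, ΔT' = 2.74/(1−0.48) = 5.2692 °C.
Change = 5.2692 − 7.3458 = -2.08 °C.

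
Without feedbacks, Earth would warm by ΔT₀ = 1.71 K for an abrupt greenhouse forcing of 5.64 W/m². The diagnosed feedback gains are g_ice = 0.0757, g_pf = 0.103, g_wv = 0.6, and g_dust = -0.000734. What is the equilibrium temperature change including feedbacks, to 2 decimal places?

Total gain g = 0.0757 + 0.103 + 0.6 − 0.000734 = 0.777966.
Amplification A = 1/(1 − 0.777966) = 4.504.
ΔT = 1.71 × 4.504 = 7.70 K.

7.70 K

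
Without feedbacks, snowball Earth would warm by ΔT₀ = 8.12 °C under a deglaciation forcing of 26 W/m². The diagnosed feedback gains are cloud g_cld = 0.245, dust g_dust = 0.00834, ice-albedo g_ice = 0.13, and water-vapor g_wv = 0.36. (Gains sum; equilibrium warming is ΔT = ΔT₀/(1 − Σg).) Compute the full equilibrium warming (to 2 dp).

Total gain g = 0.245 + 0.00834 + 0.13 + 0.36 = 0.74334.
Amplification A = 1/(1 − 0.74334) = 3.896.
ΔT = 8.12 × 3.896 = 31.64 °C.

31.64 °C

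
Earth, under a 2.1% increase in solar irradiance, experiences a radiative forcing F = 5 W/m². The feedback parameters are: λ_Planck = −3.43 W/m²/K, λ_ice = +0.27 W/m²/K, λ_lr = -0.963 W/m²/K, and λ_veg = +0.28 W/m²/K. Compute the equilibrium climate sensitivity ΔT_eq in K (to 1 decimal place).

Net feedback parameter λ = (−3.43) + (+0.27) + (-0.963) + (+0.28) = -3.843 W/m²/K.
ΔT = −F/λ = −5/(-3.843) = 1.3 K.

1.3 K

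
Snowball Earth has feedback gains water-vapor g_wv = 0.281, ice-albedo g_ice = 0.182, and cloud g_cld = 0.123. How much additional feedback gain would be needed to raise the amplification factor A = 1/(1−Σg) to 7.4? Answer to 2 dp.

0.28

Current total gain = 0.586.
Target gain for A = 7.4: g* = 1 − 1/7.4 = 0.8649.
Additional gain needed = 0.8649 − 0.586 = 0.28.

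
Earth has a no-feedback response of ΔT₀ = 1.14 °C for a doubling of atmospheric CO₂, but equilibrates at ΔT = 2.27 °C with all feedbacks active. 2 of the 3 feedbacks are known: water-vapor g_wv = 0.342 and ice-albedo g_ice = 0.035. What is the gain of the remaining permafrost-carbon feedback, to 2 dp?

Amplification A = ΔT/ΔT₀ = 2.27/1.14 = 1.991.
Total gain g = 1 − 1/A = 1 − 1/1.991 = 0.4977.
Known gains sum to 0.342 + 0.035 = 0.377.
g_pf = 0.4977 − 0.377 = 0.12.

0.12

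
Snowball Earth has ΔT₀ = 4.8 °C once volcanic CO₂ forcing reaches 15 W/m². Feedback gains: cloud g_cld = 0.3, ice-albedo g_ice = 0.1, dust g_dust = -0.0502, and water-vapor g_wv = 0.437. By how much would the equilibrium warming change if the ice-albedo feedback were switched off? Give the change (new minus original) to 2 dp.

Original: g = 0.7868, ΔT = 4.8/(1−0.7868) = 22.5141 °C.
Without ice-albedo: g' = 0.6868, ΔT' = 4.8/(1−0.6868) = 15.3257 °C.
Change = 15.3257 − 22.5141 = -7.19 °C.

-7.19 °C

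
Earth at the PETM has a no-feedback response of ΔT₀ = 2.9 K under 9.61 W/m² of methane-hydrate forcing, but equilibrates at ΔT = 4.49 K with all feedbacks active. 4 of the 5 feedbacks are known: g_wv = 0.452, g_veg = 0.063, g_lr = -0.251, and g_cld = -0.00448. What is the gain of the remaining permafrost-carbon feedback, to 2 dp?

Amplification A = ΔT/ΔT₀ = 4.49/2.9 = 1.548.
Total gain g = 1 − 1/A = 1 − 1/1.548 = 0.354.
Known gains sum to 0.452 + 0.063 − 0.251 − 0.00448 = 0.25952.
g_pf = 0.354 − 0.25952 = 0.09.

0.09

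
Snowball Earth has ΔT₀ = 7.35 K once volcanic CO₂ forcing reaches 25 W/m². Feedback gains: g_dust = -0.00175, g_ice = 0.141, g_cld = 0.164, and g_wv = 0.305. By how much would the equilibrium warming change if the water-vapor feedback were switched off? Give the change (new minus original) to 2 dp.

-8.21 K

Original: g = 0.60825, ΔT = 7.35/(1−0.60825) = 18.7620 K.
Without water-vapor: g' = 0.30325, ΔT' = 7.35/(1−0.30325) = 10.5490 K.
Change = 10.5490 − 18.7620 = -8.21 K.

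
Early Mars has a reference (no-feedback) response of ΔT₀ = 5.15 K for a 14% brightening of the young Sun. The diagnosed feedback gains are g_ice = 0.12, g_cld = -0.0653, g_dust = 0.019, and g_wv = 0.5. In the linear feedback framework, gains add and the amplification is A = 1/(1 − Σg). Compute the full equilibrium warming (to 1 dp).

Total gain g = 0.12 − 0.0653 + 0.019 + 0.5 = 0.5737.
Amplification A = 1/(1 − 0.5737) = 2.346.
ΔT = 5.15 × 2.346 = 12.1 K.

12.1 K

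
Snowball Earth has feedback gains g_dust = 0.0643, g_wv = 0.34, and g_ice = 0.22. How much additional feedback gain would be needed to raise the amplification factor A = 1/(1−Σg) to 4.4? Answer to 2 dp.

Current total gain = 0.6243.
Target gain for A = 4.4: g* = 1 − 1/4.4 = 0.7727.
Additional gain needed = 0.7727 − 0.6243 = 0.15.

0.15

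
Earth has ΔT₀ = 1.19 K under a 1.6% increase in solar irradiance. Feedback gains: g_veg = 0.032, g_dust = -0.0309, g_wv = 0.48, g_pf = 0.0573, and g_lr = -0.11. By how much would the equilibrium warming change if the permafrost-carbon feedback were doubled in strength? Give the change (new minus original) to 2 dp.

Original: g = 0.4284, ΔT = 1.19/(1−0.4284) = 2.0819 K.
With doubled permafrost-carbon: g' = 0.4857, ΔT' = 1.19/(1−0.4857) = 2.3138 K.
Change = 2.3138 − 2.0819 = 0.23 K.

0.23 K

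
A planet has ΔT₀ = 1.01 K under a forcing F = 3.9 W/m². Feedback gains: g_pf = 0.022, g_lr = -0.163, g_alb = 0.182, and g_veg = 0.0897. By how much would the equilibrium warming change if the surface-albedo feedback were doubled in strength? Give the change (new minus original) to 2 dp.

Original: g = 0.1307, ΔT = 1.01/(1−0.1307) = 1.1619 K.
With doubled surface-albedo: g' = 0.3127, ΔT' = 1.01/(1−0.3127) = 1.4695 K.
Change = 1.4695 − 1.1619 = 0.31 K.

0.31 K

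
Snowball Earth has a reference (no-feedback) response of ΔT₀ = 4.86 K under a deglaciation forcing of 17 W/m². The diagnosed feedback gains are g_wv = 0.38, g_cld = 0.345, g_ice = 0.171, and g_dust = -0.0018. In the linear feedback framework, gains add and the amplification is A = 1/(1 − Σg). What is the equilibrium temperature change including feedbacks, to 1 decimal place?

45.9 K

Total gain g = 0.38 + 0.345 + 0.171 − 0.0018 = 0.8942.
Amplification A = 1/(1 − 0.8942) = 9.452.
ΔT = 4.86 × 9.452 = 45.9 K.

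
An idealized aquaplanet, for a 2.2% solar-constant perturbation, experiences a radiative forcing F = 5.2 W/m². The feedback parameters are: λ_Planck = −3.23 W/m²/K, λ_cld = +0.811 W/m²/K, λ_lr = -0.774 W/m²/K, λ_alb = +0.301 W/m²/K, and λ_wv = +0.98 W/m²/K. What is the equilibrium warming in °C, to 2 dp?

2.72 °C

Net feedback parameter λ = (−3.23) + (+0.811) + (-0.774) + (+0.301) + (+0.98) = -1.912 W/m²/K.
ΔT = −F/λ = −5.2/(-1.912) = 2.72 °C.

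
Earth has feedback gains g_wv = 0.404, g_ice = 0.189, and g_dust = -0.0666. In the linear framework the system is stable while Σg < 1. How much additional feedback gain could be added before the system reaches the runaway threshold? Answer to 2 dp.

0.47

Current total gain = 0.404 + 0.189 − 0.0666 = 0.5264.
Margin to runaway = 1 − 0.5264 = 0.47.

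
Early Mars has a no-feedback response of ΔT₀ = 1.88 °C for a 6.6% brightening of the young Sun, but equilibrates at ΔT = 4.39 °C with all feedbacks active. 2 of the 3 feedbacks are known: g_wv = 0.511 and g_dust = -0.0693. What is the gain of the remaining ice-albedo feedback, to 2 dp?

0.13

Amplification A = ΔT/ΔT₀ = 4.39/1.88 = 2.335.
Total gain g = 1 − 1/A = 1 − 1/2.335 = 0.5717.
Known gains sum to 0.511 − 0.0693 = 0.4417.
g_ice = 0.5717 − 0.4417 = 0.13.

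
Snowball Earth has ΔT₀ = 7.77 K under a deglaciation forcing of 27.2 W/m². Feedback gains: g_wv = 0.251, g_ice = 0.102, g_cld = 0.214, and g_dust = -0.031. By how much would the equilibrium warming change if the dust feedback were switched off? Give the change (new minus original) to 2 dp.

1.20 K

Original: g = 0.536, ΔT = 7.77/(1−0.536) = 16.7457 K.
Without dust: g' = 0.567, ΔT' = 7.77/(1−0.567) = 17.9446 K.
Change = 17.9446 − 16.7457 = 1.20 K.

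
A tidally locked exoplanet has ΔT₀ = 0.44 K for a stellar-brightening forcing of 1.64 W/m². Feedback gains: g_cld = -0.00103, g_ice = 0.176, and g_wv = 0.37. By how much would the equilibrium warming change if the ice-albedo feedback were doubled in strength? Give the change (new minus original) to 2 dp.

Original: g = 0.54497, ΔT = 0.44/(1−0.54497) = 0.9670 K.
With doubled ice-albedo: g' = 0.72097, ΔT' = 0.44/(1−0.72097) = 1.5769 K.
Change = 1.5769 − 0.9670 = 0.61 K.

0.61 K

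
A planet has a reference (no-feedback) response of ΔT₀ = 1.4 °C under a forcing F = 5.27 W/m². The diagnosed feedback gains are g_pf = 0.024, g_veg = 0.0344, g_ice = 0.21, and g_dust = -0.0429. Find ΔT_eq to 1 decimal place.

Total gain g = 0.024 + 0.0344 + 0.21 − 0.0429 = 0.2255.
Amplification A = 1/(1 − 0.2255) = 1.291.
ΔT = 1.4 × 1.291 = 1.8 °C.

1.8 °C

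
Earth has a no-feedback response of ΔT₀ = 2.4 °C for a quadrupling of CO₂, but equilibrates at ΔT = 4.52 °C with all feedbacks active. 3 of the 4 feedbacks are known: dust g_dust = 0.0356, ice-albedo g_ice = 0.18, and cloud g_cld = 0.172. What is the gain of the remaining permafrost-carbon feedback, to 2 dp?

0.08

Amplification A = ΔT/ΔT₀ = 4.52/2.4 = 1.883.
Total gain g = 1 − 1/A = 1 − 1/1.883 = 0.4689.
Known gains sum to 0.0356 + 0.18 + 0.172 = 0.3876.
g_pf = 0.4689 − 0.3876 = 0.08.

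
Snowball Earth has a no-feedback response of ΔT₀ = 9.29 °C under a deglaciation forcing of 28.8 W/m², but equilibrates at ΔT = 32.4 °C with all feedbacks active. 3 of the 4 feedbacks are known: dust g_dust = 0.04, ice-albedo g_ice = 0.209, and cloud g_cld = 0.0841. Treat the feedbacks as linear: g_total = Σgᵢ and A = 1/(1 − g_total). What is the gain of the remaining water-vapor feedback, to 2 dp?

0.38

Amplification A = ΔT/ΔT₀ = 32.4/9.29 = 3.488.
Total gain g = 1 − 1/A = 1 − 1/3.488 = 0.7133.
Known gains sum to 0.04 + 0.209 + 0.0841 = 0.3331.
g_wv = 0.7133 − 0.3331 = 0.38.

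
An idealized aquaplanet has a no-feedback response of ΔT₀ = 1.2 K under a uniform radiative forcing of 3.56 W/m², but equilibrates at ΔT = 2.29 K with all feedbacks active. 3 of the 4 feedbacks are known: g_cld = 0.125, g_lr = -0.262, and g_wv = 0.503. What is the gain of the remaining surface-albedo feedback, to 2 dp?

Amplification A = ΔT/ΔT₀ = 2.29/1.2 = 1.908.
Total gain g = 1 − 1/A = 1 − 1/1.908 = 0.4759.
Known gains sum to 0.125 − 0.262 + 0.503 = 0.366.
g_alb = 0.4759 − 0.366 = 0.11.

0.11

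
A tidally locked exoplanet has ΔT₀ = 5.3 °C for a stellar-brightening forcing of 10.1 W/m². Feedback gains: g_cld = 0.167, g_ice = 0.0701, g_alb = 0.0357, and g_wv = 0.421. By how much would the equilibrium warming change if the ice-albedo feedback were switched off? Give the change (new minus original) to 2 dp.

-3.22 °C

Original: g = 0.6938, ΔT = 5.3/(1−0.6938) = 17.3089 °C.
Without ice-albedo: g' = 0.6237, ΔT' = 5.3/(1−0.6237) = 14.0845 °C.
Change = 14.0845 − 17.3089 = -3.22 °C.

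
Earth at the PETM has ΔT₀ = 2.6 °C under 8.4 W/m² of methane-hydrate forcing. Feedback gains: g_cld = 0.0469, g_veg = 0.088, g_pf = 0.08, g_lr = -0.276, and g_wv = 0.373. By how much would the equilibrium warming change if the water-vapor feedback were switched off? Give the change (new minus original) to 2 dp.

Original: g = 0.3119, ΔT = 2.6/(1−0.3119) = 3.7785 °C.
Without water-vapor: g' = -0.0611, ΔT' = 2.6/(1+0.0611) = 2.4503 °C.
Change = 2.4503 − 3.7785 = -1.33 °C.

-1.33 °C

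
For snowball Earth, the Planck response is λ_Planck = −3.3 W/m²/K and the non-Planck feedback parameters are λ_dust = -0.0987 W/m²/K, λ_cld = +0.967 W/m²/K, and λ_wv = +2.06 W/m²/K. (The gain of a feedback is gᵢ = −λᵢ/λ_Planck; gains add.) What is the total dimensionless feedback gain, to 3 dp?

0.887

Convert to gains: g_dust = -0.0987/3.3 = -0.02991; g_cld = 0.967/3.3 = 0.293; g_wv = 2.06/3.3 = 0.6242.
Total gain g = 0.88729.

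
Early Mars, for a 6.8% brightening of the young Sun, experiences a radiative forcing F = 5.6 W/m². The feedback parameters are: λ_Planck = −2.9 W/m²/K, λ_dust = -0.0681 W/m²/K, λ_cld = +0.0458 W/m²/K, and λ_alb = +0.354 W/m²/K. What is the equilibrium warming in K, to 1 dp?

2.2 K

Net feedback parameter λ = (−2.9) + (-0.0681) + (+0.0458) + (+0.354) = -2.5683 W/m²/K.
ΔT = −F/λ = −5.6/(-2.5683) = 2.2 K.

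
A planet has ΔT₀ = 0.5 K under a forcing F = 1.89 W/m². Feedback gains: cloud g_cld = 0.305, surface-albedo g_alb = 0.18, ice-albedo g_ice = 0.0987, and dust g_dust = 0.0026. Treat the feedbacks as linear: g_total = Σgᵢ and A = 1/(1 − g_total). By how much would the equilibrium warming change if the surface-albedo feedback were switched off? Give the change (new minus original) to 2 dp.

-0.37 K

Original: g = 0.5863, ΔT = 0.5/(1−0.5863) = 1.2086 K.
Without surface-albedo: g' = 0.4063, ΔT' = 0.5/(1−0.4063) = 0.8422 K.
Change = 0.8422 − 1.2086 = -0.37 K.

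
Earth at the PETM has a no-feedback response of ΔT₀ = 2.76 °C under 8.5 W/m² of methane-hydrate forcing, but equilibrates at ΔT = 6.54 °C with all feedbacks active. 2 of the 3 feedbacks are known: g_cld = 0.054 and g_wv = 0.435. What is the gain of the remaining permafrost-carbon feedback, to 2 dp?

0.09

Amplification A = ΔT/ΔT₀ = 6.54/2.76 = 2.37.
Total gain g = 1 − 1/A = 1 − 1/2.37 = 0.5781.
Known gains sum to 0.054 + 0.435 = 0.489.
g_pf = 0.5781 − 0.489 = 0.09.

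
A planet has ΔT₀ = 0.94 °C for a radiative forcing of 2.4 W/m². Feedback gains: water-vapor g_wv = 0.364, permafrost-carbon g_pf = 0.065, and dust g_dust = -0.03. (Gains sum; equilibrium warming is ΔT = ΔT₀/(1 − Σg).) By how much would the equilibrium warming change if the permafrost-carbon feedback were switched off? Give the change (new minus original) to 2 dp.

-0.15 °C

Original: g = 0.399, ΔT = 0.94/(1−0.399) = 1.5641 °C.
Without permafrost-carbon: g' = 0.334, ΔT' = 0.94/(1−0.334) = 1.4114 °C.
Change = 1.4114 − 1.5641 = -0.15 °C.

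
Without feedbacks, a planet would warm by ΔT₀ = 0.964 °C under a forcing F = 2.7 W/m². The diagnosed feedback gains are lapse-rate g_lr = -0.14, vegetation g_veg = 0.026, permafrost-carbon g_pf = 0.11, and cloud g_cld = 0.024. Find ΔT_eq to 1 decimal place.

Total gain g = -0.14 + 0.026 + 0.11 + 0.024 = 0.02.
Amplification A = 1/(1 − 0.02) = 1.02.
ΔT = 0.964 × 1.02 = 1.0 °C.

1.0 °C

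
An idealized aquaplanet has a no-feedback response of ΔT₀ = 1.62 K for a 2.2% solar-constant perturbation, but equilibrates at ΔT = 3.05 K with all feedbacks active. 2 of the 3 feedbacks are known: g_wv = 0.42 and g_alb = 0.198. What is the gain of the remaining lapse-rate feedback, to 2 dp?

-0.15

Amplification A = ΔT/ΔT₀ = 3.05/1.62 = 1.883.
Total gain g = 1 − 1/A = 1 − 1/1.883 = 0.4689.
Known gains sum to 0.42 + 0.198 = 0.618.
g_lr = 0.4689 − 0.618 = -0.15.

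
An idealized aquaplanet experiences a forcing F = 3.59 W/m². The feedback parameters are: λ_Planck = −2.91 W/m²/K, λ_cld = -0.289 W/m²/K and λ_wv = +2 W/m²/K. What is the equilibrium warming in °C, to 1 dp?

Net feedback parameter λ = (−2.91) + (-0.289) + (+2) = -1.199 W/m²/K.
ΔT = −F/λ = −3.59/(-1.199) = 3.0 °C.

3.0 °C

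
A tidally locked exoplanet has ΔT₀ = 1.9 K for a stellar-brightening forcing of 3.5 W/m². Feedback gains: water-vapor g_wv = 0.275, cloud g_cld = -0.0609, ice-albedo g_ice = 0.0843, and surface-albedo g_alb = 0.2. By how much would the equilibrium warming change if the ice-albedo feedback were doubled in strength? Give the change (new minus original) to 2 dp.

0.77 K

Original: g = 0.4984, ΔT = 1.9/(1−0.4984) = 3.7879 K.
With doubled ice-albedo: g' = 0.5827, ΔT' = 1.9/(1−0.5827) = 4.5531 K.
Change = 4.5531 − 3.7879 = 0.77 K.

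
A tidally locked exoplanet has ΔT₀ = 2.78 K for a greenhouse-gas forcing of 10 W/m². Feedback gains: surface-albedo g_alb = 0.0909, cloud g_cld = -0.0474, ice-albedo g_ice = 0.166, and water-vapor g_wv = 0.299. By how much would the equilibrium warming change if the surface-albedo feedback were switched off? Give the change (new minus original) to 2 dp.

Original: g = 0.5085, ΔT = 2.78/(1−0.5085) = 5.6562 K.
Without surface-albedo: g' = 0.4176, ΔT' = 2.78/(1−0.4176) = 4.7734 K.
Change = 4.7734 − 5.6562 = -0.88 K.

-0.88 K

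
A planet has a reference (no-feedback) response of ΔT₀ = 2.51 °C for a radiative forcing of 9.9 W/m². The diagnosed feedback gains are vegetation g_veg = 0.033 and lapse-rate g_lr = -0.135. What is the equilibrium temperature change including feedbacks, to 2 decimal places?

2.28 °C

Total gain g = 0.033 − 0.135 = -0.102.
Amplification A = 1/(1 + 0.102) = 0.9074.
ΔT = 2.51 × 0.9074 = 2.28 °C.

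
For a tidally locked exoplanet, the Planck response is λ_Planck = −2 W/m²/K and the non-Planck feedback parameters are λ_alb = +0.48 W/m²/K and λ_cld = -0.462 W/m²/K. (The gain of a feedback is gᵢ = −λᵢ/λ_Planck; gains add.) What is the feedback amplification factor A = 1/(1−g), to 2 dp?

1.01

Convert to gains: g_alb = 0.48/2 = 0.24; g_cld = -0.462/2 = -0.231.
Total gain g = 0.009.
A = 1/(1 − 0.009) = 1.01.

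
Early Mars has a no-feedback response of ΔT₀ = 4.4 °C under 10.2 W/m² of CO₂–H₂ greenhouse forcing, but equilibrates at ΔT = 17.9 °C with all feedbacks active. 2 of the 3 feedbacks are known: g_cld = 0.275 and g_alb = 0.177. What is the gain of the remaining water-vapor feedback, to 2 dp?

0.30

Amplification A = ΔT/ΔT₀ = 17.9/4.4 = 4.068.
Total gain g = 1 − 1/A = 1 − 1/4.068 = 0.7542.
Known gains sum to 0.275 + 0.177 = 0.452.
g_wv = 0.7542 − 0.452 = 0.30.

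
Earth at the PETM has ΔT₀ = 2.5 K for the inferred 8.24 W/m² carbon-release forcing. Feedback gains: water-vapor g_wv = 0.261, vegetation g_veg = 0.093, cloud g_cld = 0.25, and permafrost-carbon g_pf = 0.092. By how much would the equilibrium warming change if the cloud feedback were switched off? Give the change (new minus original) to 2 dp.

-3.71 K

Original: g = 0.696, ΔT = 2.5/(1−0.696) = 8.2237 K.
Without cloud: g' = 0.446, ΔT' = 2.5/(1−0.446) = 4.5126 K.
Change = 4.5126 − 8.2237 = -3.71 K.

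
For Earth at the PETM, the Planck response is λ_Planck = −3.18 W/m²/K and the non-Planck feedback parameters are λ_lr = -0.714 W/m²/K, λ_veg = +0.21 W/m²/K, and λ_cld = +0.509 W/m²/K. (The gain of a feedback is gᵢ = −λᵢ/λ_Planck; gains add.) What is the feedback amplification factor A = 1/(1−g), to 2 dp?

Convert to gains: g_lr = -0.714/3.18 = -0.2245; g_veg = 0.21/3.18 = 0.06604; g_cld = 0.509/3.18 = 0.1601.
Total gain g = 0.00164.
A = 1/(1 − 0.00164) = 1.00.

1.00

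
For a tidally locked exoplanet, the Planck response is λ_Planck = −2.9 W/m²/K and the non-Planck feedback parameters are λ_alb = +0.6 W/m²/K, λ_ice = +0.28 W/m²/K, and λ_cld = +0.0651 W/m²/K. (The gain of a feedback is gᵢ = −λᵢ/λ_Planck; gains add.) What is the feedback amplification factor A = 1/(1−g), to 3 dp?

1.483

Convert to gains: g_alb = 0.6/2.9 = 0.2069; g_ice = 0.28/2.9 = 0.09655; g_cld = 0.0651/2.9 = 0.02245.
Total gain g = 0.3259.
A = 1/(1 − 0.3259) = 1.483.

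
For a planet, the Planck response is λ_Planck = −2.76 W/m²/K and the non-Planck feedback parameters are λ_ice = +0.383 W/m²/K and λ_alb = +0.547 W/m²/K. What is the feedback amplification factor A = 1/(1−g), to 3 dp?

1.508

Convert to gains: g_ice = 0.383/2.76 = 0.1388; g_alb = 0.547/2.76 = 0.1982.
Total gain g = 0.337.
A = 1/(1 − 0.337) = 1.508.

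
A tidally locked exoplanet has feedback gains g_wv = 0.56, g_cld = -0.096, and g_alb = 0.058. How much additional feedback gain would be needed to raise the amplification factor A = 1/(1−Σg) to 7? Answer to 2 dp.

Current total gain = 0.522.
Target gain for A = 7: g* = 1 − 1/7 = 0.8571.
Additional gain needed = 0.8571 − 0.522 = 0.34.

0.34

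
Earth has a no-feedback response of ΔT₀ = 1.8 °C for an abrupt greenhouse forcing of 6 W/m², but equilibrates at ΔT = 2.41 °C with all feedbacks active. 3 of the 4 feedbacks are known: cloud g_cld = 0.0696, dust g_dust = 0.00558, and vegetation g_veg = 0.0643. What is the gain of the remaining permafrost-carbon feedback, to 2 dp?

Amplification A = ΔT/ΔT₀ = 2.41/1.8 = 1.339.
Total gain g = 1 − 1/A = 1 − 1/1.339 = 0.2532.
Known gains sum to 0.0696 + 0.00558 + 0.0643 = 0.13948.
g_pf = 0.2532 − 0.13948 = 0.11.

0.11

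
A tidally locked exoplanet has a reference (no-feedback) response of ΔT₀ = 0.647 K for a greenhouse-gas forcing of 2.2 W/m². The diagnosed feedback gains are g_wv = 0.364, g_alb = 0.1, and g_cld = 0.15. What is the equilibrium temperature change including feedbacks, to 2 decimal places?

Total gain g = 0.364 + 0.1 + 0.15 = 0.614.
Amplification A = 1/(1 − 0.614) = 2.591.
ΔT = 0.647 × 2.591 = 1.68 K.

1.68 K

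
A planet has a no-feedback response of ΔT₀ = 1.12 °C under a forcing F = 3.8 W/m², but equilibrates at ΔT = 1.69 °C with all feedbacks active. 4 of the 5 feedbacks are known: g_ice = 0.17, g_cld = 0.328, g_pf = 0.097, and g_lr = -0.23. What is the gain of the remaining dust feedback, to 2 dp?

-0.03

Amplification A = ΔT/ΔT₀ = 1.69/1.12 = 1.509.
Total gain g = 1 − 1/A = 1 − 1/1.509 = 0.3373.
Known gains sum to 0.17 + 0.328 + 0.097 − 0.23 = 0.365.
g_dust = 0.3373 − 0.365 = -0.03.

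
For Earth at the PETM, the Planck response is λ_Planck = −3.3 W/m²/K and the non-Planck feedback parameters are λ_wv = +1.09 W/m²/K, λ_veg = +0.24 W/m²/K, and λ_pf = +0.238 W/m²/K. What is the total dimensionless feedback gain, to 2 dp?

Convert to gains: g_wv = 1.09/3.3 = 0.3303; g_veg = 0.24/3.3 = 0.07273; g_pf = 0.238/3.3 = 0.07212.
Total gain g = 0.47515.

0.48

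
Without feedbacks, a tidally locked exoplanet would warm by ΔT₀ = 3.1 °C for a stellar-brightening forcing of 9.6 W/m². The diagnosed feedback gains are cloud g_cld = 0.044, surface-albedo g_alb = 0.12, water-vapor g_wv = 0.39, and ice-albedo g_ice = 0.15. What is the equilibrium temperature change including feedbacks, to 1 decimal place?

Total gain g = 0.044 + 0.12 + 0.39 + 0.15 = 0.704.
Amplification A = 1/(1 − 0.704) = 3.378.
ΔT = 3.1 × 3.378 = 10.5 °C.

10.5 °C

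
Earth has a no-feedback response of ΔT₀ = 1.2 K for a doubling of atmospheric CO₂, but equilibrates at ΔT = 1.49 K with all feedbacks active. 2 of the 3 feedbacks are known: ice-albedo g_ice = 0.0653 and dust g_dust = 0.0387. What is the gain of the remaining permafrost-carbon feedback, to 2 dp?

Amplification A = ΔT/ΔT₀ = 1.49/1.2 = 1.242.
Total gain g = 1 − 1/A = 1 − 1/1.242 = 0.1948.
Known gains sum to 0.0653 + 0.0387 = 0.104.
g_pf = 0.1948 − 0.104 = 0.09.

0.09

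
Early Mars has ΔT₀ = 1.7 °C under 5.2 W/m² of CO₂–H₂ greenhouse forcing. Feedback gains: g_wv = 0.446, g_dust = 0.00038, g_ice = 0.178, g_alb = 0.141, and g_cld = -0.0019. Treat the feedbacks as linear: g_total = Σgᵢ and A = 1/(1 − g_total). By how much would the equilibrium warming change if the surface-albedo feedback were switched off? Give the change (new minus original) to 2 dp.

Original: g = 0.76348, ΔT = 1.7/(1−0.76348) = 7.1876 °C.
Without surface-albedo: g' = 0.62248, ΔT' = 1.7/(1−0.62248) = 4.5031 °C.
Change = 4.5031 − 7.1876 = -2.68 °C.

-2.68 °C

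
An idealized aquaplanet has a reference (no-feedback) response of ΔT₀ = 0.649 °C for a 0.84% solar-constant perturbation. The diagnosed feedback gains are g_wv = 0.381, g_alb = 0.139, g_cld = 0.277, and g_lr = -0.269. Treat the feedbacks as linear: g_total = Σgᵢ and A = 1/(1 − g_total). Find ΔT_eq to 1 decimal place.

1.4 °C

Total gain g = 0.381 + 0.139 + 0.277 − 0.269 = 0.528.
Amplification A = 1/(1 − 0.528) = 2.119.
ΔT = 0.649 × 2.119 = 1.4 °C.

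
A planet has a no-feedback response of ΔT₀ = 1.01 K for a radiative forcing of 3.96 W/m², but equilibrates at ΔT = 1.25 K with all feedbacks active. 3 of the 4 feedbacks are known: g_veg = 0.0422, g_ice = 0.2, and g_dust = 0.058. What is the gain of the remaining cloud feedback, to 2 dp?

-0.11

Amplification A = ΔT/ΔT₀ = 1.25/1.01 = 1.238.
Total gain g = 1 − 1/A = 1 − 1/1.238 = 0.1922.
Known gains sum to 0.0422 + 0.2 + 0.058 = 0.3002.
g_cld = 0.1922 − 0.3002 = -0.11.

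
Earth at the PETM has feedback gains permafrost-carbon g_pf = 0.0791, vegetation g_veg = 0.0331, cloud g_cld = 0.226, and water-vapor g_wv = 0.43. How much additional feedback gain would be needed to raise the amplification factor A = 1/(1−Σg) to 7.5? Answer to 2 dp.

0.10

Current total gain = 0.7682.
Target gain for A = 7.5: g* = 1 − 1/7.5 = 0.8667.
Additional gain needed = 0.8667 − 0.7682 = 0.10.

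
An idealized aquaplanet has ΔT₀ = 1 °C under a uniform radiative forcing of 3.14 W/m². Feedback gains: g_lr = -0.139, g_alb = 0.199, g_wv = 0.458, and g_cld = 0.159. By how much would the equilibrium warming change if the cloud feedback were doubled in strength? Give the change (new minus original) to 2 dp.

Original: g = 0.677, ΔT = 1/(1−0.677) = 3.0960 °C.
With doubled cloud: g' = 0.836, ΔT' = 1/(1−0.836) = 6.0976 °C.
Change = 6.0976 − 3.0960 = 3.00 °C.

3.00 °C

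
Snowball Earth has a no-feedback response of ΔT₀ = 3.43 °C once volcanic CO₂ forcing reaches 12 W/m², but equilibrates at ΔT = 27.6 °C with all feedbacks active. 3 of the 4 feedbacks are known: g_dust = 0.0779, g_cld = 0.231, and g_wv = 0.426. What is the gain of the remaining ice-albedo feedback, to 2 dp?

0.14

Amplification A = ΔT/ΔT₀ = 27.6/3.43 = 8.047.
Total gain g = 1 − 1/A = 1 − 1/8.047 = 0.8757.
Known gains sum to 0.0779 + 0.231 + 0.426 = 0.7349.
g_ice = 0.8757 − 0.7349 = 0.14.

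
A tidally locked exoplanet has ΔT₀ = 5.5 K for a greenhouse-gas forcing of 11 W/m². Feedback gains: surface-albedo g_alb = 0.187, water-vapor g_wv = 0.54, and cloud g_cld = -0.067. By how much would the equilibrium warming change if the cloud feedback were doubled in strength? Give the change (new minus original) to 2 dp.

-2.66 K

Original: g = 0.66, ΔT = 5.5/(1−0.66) = 16.1765 K.
With doubled cloud: g' = 0.593, ΔT' = 5.5/(1−0.593) = 13.5135 K.
Change = 13.5135 − 16.1765 = -2.66 K.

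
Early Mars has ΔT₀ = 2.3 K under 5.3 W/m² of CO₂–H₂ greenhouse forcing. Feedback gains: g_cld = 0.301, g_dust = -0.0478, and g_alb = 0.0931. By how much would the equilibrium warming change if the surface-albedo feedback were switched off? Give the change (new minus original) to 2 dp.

Original: g = 0.3463, ΔT = 2.3/(1−0.3463) = 3.5184 K.
Without surface-albedo: g' = 0.2532, ΔT' = 2.3/(1−0.2532) = 3.0798 K.
Change = 3.0798 − 3.5184 = -0.44 K.

-0.44 K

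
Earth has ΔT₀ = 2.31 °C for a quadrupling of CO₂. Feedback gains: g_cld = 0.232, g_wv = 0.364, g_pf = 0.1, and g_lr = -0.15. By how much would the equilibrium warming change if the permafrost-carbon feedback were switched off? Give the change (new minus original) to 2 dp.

Original: g = 0.546, ΔT = 2.31/(1−0.546) = 5.0881 °C.
Without permafrost-carbon: g' = 0.446, ΔT' = 2.31/(1−0.446) = 4.1697 °C.
Change = 4.1697 − 5.0881 = -0.92 °C.

-0.92 °C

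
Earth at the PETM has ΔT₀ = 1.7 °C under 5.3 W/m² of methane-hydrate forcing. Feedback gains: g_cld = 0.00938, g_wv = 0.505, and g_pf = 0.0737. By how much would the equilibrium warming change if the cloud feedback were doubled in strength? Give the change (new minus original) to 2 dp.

0.10 °C

Original: g = 0.58808, ΔT = 1.7/(1−0.58808) = 4.1270 °C.
With doubled cloud: g' = 0.59746, ΔT' = 1.7/(1−0.59746) = 4.2232 °C.
Change = 4.2232 − 4.1270 = 0.10 °C.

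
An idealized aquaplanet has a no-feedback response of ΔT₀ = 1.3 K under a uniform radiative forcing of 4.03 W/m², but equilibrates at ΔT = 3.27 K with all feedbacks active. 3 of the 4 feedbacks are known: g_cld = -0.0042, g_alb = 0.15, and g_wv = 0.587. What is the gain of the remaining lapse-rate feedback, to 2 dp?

Amplification A = ΔT/ΔT₀ = 3.27/1.3 = 2.515.
Total gain g = 1 − 1/A = 1 − 1/2.515 = 0.6024.
Known gains sum to -0.0042 + 0.15 + 0.587 = 0.7328.
g_lr = 0.6024 − 0.7328 = -0.13.

-0.13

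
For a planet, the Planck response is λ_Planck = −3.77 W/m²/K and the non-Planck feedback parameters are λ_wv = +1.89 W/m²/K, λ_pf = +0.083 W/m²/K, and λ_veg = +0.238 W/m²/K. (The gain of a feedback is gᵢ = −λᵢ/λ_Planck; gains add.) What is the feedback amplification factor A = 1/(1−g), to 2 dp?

2.42

Convert to gains: g_wv = 1.89/3.77 = 0.5013; g_pf = 0.083/3.77 = 0.02202; g_veg = 0.238/3.77 = 0.06313.
Total gain g = 0.58645.
A = 1/(1 − 0.58645) = 2.42.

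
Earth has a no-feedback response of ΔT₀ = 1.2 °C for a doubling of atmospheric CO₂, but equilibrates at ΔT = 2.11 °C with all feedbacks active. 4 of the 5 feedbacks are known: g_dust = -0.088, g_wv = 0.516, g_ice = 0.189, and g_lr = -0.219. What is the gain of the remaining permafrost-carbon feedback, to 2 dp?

0.03

Amplification A = ΔT/ΔT₀ = 2.11/1.2 = 1.758.
Total gain g = 1 − 1/A = 1 − 1/1.758 = 0.4312.
Known gains sum to -0.088 + 0.516 + 0.189 − 0.219 = 0.398.
g_pf = 0.4312 − 0.398 = 0.03.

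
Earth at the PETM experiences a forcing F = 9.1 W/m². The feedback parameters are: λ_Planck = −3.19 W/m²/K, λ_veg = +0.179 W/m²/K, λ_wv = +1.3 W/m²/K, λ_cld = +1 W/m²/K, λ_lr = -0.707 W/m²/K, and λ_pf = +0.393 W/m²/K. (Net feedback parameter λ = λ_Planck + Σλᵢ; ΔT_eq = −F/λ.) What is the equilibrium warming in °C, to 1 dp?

Net feedback parameter λ = (−3.19) + (+0.179) + (+1.3) + (+1) + (-0.707) + (+0.393) = -1.025 W/m²/K.
ΔT = −F/λ = −9.1/(-1.025) = 8.9 °C.

8.9 °C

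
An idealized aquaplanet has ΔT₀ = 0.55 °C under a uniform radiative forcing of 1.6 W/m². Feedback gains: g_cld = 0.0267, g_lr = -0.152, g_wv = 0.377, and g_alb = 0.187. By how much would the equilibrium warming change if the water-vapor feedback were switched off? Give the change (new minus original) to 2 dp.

-0.39 °C

Original: g = 0.4387, ΔT = 0.55/(1−0.4387) = 0.9799 °C.
Without water-vapor: g' = 0.0617, ΔT' = 0.55/(1−0.0617) = 0.5862 °C.
Change = 0.5862 − 0.9799 = -0.39 °C.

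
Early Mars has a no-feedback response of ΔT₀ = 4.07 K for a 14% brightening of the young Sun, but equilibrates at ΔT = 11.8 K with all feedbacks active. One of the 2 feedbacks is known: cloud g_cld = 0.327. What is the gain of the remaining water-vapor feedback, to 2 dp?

Amplification A = ΔT/ΔT₀ = 11.8/4.07 = 2.899.
Total gain g = 1 − 1/A = 1 − 1/2.899 = 0.6551.
The known gain is 0.327.
g_wv = 0.6551 − 0.327 = 0.33.

0.33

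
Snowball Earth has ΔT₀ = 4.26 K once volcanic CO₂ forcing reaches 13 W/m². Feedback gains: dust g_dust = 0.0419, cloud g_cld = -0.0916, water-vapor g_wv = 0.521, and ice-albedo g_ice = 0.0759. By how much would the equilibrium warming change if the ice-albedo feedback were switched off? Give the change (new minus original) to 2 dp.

-1.35 K

Original: g = 0.5472, ΔT = 4.26/(1−0.5472) = 9.4081 K.
Without ice-albedo: g' = 0.4713, ΔT' = 4.26/(1−0.4713) = 8.0575 K.
Change = 8.0575 − 9.4081 = -1.35 K.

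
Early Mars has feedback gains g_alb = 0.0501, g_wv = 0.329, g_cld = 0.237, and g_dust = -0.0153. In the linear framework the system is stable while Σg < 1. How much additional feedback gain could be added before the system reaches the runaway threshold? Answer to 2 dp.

Current total gain = 0.0501 + 0.329 + 0.237 − 0.0153 = 0.6008.
Margin to runaway = 1 − 0.6008 = 0.40.

0.40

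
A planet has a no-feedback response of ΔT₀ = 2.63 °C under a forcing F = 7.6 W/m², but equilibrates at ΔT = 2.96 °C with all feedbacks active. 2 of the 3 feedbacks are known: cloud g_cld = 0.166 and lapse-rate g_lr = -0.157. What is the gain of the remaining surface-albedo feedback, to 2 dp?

0.10

Amplification A = ΔT/ΔT₀ = 2.96/2.63 = 1.125.
Total gain g = 1 − 1/A = 1 − 1/1.125 = 0.1111.
Known gains sum to 0.166 − 0.157 = 0.009.
g_alb = 0.1111 − 0.009 = 0.10.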